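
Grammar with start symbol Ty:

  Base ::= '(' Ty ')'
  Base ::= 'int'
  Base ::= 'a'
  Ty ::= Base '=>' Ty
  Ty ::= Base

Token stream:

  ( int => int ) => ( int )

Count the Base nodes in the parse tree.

[Ty [Base ( [Ty [Base int] => [Ty [Base int]]] )] => [Ty [Base ( [Ty [Base int]] )]]]

5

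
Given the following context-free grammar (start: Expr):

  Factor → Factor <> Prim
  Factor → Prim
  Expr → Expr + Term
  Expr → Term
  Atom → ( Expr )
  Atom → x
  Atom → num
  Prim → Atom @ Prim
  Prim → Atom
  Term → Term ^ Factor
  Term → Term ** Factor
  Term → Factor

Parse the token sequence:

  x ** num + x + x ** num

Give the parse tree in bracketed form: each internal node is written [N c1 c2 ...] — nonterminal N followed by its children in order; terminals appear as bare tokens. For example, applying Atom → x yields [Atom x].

[Expr [Expr [Expr [Term [Term [Factor [Prim [Atom x]]]] ** [Factor [Prim [Atom num]]]]] + [Term [Factor [Prim [Atom x]]]]] + [Term [Term [Factor [Prim [Atom x]]]] ** [Factor [Prim [Atom num]]]]]

Expr
Expr + Term
Expr + Term + Term
Term + Term + Term
Term ** Factor + Term + Term
Factor ** Factor + Term + Term
Prim ** Factor + Term + Term
Atom ** Factor + Term + Term
x ** Factor + Term + Term
x ** Prim + Term + Term
x ** Atom + Term + Term
x ** num + Term + Term
x ** num + Factor + Term
x ** num + Prim + Term
x ** num + Atom + Term
x ** num + x + Term
x ** num + x + Term ** Factor
x ** num + x + Factor ** Factor
x ** num + x + Prim ** Factor
x ** num + x + Atom ** Factor
x ** num + x + x ** Factor
x ** num + x + x ** Prim
x ** num + x + x ** Atom
x ** num + x + x ** num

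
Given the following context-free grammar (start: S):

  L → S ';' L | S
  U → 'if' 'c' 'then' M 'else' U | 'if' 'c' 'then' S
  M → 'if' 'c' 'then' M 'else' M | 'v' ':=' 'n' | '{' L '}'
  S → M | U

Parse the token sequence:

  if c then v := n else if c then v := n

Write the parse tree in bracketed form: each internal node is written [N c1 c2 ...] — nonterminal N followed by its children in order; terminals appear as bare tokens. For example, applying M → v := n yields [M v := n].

[S [U if c then [M v := n] else [U if c then [S [M v := n]]]]]

S
U
if c then M else U
if c then v := n else U
if c then v := n else if c then S
if c then v := n else if c then M
if c then v := n else if c then v := n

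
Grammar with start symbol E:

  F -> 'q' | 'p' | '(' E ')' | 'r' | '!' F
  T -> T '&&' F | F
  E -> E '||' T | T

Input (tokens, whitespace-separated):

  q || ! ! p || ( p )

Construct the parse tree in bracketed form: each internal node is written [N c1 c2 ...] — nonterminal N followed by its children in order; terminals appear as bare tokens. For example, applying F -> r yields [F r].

[E [E [E [T [F q]]] || [T [F ! [F ! [F p]]]]] || [T [F ( [E [T [F p]]] )]]]

E
E || T
E || T || T
T || T || T
F || T || T
q || T || T
q || F || T
q || ! F || T
q || ! ! F || T
q || ! ! p || T
q || ! ! p || F
q || ! ! p || ( E )
q || ! ! p || ( T )
q || ! ! p || ( F )
q || ! ! p || ( p )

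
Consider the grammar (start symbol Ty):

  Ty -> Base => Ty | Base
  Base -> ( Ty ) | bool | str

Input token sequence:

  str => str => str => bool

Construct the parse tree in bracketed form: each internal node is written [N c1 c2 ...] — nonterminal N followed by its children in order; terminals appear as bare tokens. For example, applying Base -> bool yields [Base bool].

Ty
Base => Ty
str => Ty
str => Base => Ty
str => str => Ty
str => str => Base => Ty
str => str => str => Ty
str => str => str => Base
str => str => str => bool

[Ty [Base str] => [Ty [Base str] => [Ty [Base str] => [Ty [Base bool]]]]]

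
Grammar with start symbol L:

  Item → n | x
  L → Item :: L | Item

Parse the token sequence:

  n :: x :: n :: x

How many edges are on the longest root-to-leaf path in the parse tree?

5

[L [Item n] :: [L [Item x] :: [L [Item n] :: [L [Item x]]]]]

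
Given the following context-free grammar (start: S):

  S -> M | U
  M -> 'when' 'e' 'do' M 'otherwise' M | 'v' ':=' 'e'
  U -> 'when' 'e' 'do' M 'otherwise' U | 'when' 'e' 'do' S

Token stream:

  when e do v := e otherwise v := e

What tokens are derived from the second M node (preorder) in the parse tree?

v := e

[S [M when e do [M v := e] otherwise [M v := e]]]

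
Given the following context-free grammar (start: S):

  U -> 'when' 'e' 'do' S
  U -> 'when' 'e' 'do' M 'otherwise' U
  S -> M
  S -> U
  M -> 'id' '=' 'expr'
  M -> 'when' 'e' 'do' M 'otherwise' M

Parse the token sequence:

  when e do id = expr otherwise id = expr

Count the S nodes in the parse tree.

1

[S [M when e do [M id = expr] otherwise [M id = expr]]]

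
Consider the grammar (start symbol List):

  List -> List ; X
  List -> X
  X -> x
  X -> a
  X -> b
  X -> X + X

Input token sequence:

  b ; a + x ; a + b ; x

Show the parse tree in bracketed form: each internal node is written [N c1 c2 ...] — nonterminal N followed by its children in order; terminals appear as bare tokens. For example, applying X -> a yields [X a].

[List [List [List [List [X b]] ; [X [X a] + [X x]]] ; [X [X a] + [X b]]] ; [X x]]

List
List ; X
List ; X ; X
List ; X ; X ; X
X ; X ; X ; X
b ; X ; X ; X
b ; X + X ; X ; X
b ; a + X ; X ; X
b ; a + x ; X ; X
b ; a + x ; X + X ; X
b ; a + x ; a + X ; X
b ; a + x ; a + b ; X
b ; a + x ; a + b ; x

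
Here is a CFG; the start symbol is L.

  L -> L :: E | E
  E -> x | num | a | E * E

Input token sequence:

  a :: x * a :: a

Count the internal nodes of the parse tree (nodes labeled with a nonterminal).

8

[L [L [L [E a]] :: [E [E x] * [E a]]] :: [E a]]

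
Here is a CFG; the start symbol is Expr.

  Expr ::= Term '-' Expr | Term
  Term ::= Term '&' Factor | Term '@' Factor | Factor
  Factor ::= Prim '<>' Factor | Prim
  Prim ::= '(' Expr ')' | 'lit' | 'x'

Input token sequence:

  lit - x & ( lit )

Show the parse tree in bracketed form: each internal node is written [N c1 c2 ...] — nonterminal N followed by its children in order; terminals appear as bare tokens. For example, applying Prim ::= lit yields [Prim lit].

Expr
Term - Expr
Factor - Expr
Prim - Expr
lit - Expr
lit - Term
lit - Term & Factor
lit - Factor & Factor
lit - Prim & Factor
lit - x & Factor
lit - x & Prim
lit - x & ( Expr )
lit - x & ( Term )
lit - x & ( Factor )
lit - x & ( Prim )
lit - x & ( lit )

[Expr [Term [Factor [Prim lit]]] - [Expr [Term [Term [Factor [Prim x]]] & [Factor [Prim ( [Expr [Term [Factor [Prim lit]]]] )]]]]]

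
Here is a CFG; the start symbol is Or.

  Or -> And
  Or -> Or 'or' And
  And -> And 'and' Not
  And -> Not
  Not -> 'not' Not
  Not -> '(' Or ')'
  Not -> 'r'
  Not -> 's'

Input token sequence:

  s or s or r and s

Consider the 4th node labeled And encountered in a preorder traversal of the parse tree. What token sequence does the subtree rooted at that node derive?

[Or [Or [Or [And [Not s]]] or [And [Not s]]] or [And [And [Not r]] and [Not s]]]

r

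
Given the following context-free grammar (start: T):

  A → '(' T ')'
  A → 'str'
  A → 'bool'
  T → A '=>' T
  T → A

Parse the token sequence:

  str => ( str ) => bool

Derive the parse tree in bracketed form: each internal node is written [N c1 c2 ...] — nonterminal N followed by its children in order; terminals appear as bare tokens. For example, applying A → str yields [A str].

T
A => T
str => T
str => A => T
str => ( T ) => T
str => ( A ) => T
str => ( str ) => T
str => ( str ) => A
str => ( str ) => bool

[T [A str] => [T [A ( [T [A str]] )] => [T [A bool]]]]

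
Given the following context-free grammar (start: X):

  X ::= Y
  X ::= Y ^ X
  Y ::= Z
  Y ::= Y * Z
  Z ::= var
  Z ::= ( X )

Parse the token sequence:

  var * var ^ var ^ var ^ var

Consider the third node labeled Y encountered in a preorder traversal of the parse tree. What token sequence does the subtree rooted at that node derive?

[X [Y [Y [Z var]] * [Z var]] ^ [X [Y [Z var]] ^ [X [Y [Z var]] ^ [X [Y [Z var]]]]]]

var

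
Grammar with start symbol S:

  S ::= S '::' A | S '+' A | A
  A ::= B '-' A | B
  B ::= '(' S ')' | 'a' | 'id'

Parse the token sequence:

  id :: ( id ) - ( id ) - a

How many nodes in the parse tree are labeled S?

[S [S [A [B id]]] :: [A [B ( [S [A [B id]]] )] - [A [B ( [S [A [B id]]] )] - [A [B a]]]]]

4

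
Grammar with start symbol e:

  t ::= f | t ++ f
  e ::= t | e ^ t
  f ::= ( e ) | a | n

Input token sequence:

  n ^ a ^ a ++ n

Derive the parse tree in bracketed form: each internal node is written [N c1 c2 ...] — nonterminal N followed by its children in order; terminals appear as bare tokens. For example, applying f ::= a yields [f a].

e
e ^ t
e ^ t ^ t
t ^ t ^ t
f ^ t ^ t
n ^ t ^ t
n ^ f ^ t
n ^ a ^ t
n ^ a ^ t ++ f
n ^ a ^ f ++ f
n ^ a ^ a ++ f
n ^ a ^ a ++ n

[e [e [e [t [f n]]] ^ [t [f a]]] ^ [t [t [f a]] ++ [f n]]]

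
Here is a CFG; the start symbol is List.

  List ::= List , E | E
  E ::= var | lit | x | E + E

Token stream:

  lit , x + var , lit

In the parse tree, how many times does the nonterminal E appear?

5

[List [List [List [E lit]] , [E [E x] + [E var]]] , [E lit]]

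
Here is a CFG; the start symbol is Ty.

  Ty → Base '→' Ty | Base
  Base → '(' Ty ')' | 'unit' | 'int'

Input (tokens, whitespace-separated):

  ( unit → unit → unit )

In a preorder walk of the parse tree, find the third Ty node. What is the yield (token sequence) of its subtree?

[Ty [Base ( [Ty [Base unit] → [Ty [Base unit] → [Ty [Base unit]]]] )]]

unit → unit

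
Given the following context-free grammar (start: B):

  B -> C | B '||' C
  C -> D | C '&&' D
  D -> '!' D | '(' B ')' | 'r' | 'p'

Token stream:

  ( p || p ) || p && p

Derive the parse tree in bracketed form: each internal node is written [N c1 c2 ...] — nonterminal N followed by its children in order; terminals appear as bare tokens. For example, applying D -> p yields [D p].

B
B || C
C || C
D || C
( B ) || C
( B || C ) || C
( C || C ) || C
( D || C ) || C
( p || C ) || C
( p || D ) || C
( p || p ) || C
( p || p ) || C && D
( p || p ) || D && D
( p || p ) || p && D
( p || p ) || p && p

[B [B [C [D ( [B [B [C [D p]]] || [C [D p]]] )]]] || [C [C [D p]] && [D p]]]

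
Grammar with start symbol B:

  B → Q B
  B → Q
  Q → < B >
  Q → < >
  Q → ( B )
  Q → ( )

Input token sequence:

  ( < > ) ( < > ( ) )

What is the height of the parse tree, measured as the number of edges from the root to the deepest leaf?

[B [Q ( [B [Q < >]] )] [B [Q ( [B [Q < >] [B [Q ( )]]] )]]]

6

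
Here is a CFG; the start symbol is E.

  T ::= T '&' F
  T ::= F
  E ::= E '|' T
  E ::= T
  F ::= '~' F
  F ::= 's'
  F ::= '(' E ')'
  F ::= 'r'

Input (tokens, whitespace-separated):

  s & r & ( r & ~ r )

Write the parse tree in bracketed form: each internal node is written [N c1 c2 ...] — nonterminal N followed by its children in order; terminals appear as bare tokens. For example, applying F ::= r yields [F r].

[E [T [T [T [F s]] & [F r]] & [F ( [E [T [T [F r]] & [F ~ [F r]]]] )]]]

E
T
T & F
T & F & F
F & F & F
s & F & F
s & r & F
s & r & ( E )
s & r & ( T )
s & r & ( T & F )
s & r & ( F & F )
s & r & ( r & F )
s & r & ( r & ~ F )
s & r & ( r & ~ r )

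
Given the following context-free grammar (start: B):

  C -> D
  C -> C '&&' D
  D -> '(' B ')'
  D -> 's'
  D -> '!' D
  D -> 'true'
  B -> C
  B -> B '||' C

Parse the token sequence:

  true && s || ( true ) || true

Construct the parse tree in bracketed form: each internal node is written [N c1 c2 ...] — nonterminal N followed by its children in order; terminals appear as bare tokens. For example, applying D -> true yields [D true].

[B [B [B [C [C [D true]] && [D s]]] || [C [D ( [B [C [D true]]] )]]] || [C [D true]]]

B
B || C
B || C || C
C || C || C
C && D || C || C
D && D || C || C
true && D || C || C
true && s || C || C
true && s || D || C
true && s || ( B ) || C
true && s || ( C ) || C
true && s || ( D ) || C
true && s || ( true ) || C
true && s || ( true ) || D
true && s || ( true ) || true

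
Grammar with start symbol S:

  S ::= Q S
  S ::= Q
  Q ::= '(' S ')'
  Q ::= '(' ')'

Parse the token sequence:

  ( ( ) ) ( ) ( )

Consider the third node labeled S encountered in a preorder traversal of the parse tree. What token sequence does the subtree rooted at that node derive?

[S [Q ( [S [Q ( )]] )] [S [Q ( )] [S [Q ( )]]]]

( ) ( )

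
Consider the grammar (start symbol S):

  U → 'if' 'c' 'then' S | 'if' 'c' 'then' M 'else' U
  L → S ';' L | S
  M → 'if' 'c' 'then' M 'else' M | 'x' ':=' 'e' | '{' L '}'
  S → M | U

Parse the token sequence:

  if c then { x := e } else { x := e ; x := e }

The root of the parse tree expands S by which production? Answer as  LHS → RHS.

S → M

[S [M if c then [M { [L [S [M x := e]]] }] else [M { [L [S [M x := e]] ; [L [S [M x := e]]]] }]]]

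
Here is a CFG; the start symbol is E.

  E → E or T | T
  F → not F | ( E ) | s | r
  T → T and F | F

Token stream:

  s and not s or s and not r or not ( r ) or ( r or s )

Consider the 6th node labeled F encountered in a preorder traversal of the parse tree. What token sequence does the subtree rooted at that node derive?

r

[E [E [E [E [T [T [F s]] and [F not [F s]]]] or [T [T [F s]] and [F not [F r]]]] or [T [F not [F ( [E [T [F r]]] )]]]] or [T [F ( [E [E [T [F r]]] or [T [F s]]] )]]]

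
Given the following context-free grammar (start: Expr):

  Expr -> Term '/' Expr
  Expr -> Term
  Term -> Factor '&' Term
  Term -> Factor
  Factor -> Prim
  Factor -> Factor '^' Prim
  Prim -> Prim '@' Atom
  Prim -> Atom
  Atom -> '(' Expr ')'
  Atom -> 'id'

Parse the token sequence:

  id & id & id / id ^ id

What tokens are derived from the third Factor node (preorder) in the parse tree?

id

[Expr [Term [Factor [Prim [Atom id]]] & [Term [Factor [Prim [Atom id]]] & [Term [Factor [Prim [Atom id]]]]]] / [Expr [Term [Factor [Factor [Prim [Atom id]]] ^ [Prim [Atom id]]]]]]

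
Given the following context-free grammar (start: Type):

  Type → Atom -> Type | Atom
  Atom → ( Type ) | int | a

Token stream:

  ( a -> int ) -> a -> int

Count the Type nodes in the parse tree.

5

[Type [Atom ( [Type [Atom a] -> [Type [Atom int]]] )] -> [Type [Atom a] -> [Type [Atom int]]]]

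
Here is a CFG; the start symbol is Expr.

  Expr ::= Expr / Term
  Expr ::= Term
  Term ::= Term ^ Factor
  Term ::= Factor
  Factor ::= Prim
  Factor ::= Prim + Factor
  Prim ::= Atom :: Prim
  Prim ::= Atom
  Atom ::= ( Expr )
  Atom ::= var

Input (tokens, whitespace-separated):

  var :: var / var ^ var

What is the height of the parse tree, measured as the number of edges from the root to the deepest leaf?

7

[Expr [Expr [Term [Factor [Prim [Atom var] :: [Prim [Atom var]]]]]] / [Term [Term [Factor [Prim [Atom var]]]] ^ [Factor [Prim [Atom var]]]]]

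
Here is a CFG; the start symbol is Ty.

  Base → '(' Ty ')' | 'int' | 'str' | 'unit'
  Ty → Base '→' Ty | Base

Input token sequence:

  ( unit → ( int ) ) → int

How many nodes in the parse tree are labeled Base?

[Ty [Base ( [Ty [Base unit] → [Ty [Base ( [Ty [Base int]] )]]] )] → [Ty [Base int]]]

5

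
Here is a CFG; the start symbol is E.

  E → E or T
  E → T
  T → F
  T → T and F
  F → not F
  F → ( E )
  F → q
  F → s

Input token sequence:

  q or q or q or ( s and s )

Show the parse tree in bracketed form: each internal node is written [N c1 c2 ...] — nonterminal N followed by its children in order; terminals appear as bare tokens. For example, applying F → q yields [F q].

E
E or T
E or T or T
E or T or T or T
T or T or T or T
F or T or T or T
q or T or T or T
q or F or T or T
q or q or T or T
q or q or F or T
q or q or q or T
q or q or q or F
q or q or q or ( E )
q or q or q or ( T )
q or q or q or ( T and F )
q or q or q or ( F and F )
q or q or q or ( s and F )
q or q or q or ( s and s )

[E [E [E [E [T [F q]]] or [T [F q]]] or [T [F q]]] or [T [F ( [E [T [T [F s]] and [F s]]] )]]]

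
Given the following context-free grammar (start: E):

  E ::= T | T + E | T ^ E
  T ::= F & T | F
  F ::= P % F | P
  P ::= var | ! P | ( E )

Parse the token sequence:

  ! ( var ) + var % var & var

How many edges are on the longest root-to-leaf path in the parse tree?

[E [T [F [P ! [P ( [E [T [F [P var]]]] )]]]] + [E [T [F [P var] % [F [P var]]] & [T [F [P var]]]]]]

9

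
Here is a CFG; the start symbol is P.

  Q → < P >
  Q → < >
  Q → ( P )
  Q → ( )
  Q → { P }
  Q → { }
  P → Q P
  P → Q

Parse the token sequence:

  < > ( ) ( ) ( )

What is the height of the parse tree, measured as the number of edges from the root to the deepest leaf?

5

[P [Q < >] [P [Q ( )] [P [Q ( )] [P [Q ( )]]]]]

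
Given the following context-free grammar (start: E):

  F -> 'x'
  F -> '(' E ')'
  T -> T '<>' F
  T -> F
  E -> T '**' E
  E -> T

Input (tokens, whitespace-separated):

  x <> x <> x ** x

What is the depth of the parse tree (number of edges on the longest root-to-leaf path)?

5

[E [T [T [T [F x]] <> [F x]] <> [F x]] ** [E [T [F x]]]]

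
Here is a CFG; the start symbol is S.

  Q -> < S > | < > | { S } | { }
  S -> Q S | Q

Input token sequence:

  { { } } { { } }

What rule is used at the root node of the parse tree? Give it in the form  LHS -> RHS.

S -> Q S

[S [Q { [S [Q { }]] }] [S [Q { [S [Q { }]] }]]]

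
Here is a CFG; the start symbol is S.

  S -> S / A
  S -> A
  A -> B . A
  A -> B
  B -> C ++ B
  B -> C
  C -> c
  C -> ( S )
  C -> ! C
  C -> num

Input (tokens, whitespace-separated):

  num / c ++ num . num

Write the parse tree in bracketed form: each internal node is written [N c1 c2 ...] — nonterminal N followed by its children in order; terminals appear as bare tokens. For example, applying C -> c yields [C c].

S
S / A
A / A
B / A
C / A
num / A
num / B . A
num / C ++ B . A
num / c ++ B . A
num / c ++ C . A
num / c ++ num . A
num / c ++ num . B
num / c ++ num . C
num / c ++ num . num

[S [S [A [B [C num]]]] / [A [B [C c] ++ [B [C num]]] . [A [B [C num]]]]]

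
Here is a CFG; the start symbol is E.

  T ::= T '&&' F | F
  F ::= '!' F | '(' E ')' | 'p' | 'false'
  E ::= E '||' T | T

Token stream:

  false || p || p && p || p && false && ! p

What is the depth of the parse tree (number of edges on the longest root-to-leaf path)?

6

[E [E [E [E [T [F false]]] || [T [F p]]] || [T [T [F p]] && [F p]]] || [T [T [T [F p]] && [F false]] && [F ! [F p]]]]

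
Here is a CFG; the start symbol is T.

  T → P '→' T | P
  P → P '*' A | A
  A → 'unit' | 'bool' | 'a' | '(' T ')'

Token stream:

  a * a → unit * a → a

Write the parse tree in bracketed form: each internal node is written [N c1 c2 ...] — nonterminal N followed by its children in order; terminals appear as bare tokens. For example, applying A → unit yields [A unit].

T
P → T
P * A → T
A * A → T
a * A → T
a * a → T
a * a → P → T
a * a → P * A → T
a * a → A * A → T
a * a → unit * A → T
a * a → unit * a → T
a * a → unit * a → P
a * a → unit * a → A
a * a → unit * a → a

[T [P [P [A a]] * [A a]] → [T [P [P [A unit]] * [A a]] → [T [P [A a]]]]]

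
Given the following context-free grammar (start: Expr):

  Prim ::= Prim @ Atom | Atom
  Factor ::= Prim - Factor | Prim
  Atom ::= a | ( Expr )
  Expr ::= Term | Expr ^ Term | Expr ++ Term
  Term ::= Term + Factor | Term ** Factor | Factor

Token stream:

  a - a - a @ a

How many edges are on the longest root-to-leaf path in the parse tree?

[Expr [Term [Factor [Prim [Atom a]] - [Factor [Prim [Atom a]] - [Factor [Prim [Prim [Atom a]] @ [Atom a]]]]]]]

8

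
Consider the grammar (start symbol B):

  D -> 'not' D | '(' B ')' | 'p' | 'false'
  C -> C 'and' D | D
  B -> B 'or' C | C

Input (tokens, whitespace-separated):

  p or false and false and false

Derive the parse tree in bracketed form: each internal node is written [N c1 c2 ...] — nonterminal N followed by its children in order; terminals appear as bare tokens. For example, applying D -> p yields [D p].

B
B or C
C or C
D or C
p or C
p or C and D
p or C and D and D
p or D and D and D
p or false and D and D
p or false and false and D
p or false and false and false

[B [B [C [D p]]] or [C [C [C [D false]] and [D false]] and [D false]]]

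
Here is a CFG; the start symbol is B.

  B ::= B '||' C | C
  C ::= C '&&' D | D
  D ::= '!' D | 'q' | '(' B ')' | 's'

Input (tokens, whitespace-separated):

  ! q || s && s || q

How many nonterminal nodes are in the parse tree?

[B [B [B [C [D ! [D q]]]] || [C [C [D s]] && [D s]]] || [C [D q]]]

12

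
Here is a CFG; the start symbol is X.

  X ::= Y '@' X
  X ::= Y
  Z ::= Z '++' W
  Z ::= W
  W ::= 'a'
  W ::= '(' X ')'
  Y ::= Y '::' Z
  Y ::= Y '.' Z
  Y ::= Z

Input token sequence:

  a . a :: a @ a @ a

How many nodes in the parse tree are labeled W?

[X [Y [Y [Y [Z [W a]]] . [Z [W a]]] :: [Z [W a]]] @ [X [Y [Z [W a]]] @ [X [Y [Z [W a]]]]]]

5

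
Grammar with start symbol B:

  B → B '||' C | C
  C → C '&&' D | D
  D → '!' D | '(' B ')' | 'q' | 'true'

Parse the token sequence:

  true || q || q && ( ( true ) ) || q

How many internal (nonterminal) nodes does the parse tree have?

20

[B [B [B [B [C [D true]]] || [C [D q]]] || [C [C [D q]] && [D ( [B [C [D ( [B [C [D true]]] )]]] )]]] || [C [D q]]]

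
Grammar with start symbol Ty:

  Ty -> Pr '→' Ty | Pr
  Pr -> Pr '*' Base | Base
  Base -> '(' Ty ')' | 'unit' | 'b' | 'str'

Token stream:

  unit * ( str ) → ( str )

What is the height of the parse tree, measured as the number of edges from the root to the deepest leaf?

7

[Ty [Pr [Pr [Base unit]] * [Base ( [Ty [Pr [Base str]]] )]] → [Ty [Pr [Base ( [Ty [Pr [Base str]]] )]]]]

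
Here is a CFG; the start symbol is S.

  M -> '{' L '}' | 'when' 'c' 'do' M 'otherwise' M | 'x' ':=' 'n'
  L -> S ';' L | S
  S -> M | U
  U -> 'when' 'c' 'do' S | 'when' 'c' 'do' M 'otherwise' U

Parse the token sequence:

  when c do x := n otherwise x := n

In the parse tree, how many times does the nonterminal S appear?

1

[S [M when c do [M x := n] otherwise [M x := n]]]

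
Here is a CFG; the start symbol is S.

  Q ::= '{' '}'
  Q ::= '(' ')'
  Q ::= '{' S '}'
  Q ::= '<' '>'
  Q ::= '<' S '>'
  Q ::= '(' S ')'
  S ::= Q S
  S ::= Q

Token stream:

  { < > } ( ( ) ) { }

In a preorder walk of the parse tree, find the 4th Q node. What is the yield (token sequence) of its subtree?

[S [Q { [S [Q < >]] }] [S [Q ( [S [Q ( )]] )] [S [Q { }]]]]

( )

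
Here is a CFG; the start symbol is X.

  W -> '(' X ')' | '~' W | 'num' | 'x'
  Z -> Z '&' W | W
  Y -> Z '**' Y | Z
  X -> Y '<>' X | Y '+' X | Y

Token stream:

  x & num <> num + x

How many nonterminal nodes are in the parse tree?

14

[X [Y [Z [Z [W x]] & [W num]]] <> [X [Y [Z [W num]]] + [X [Y [Z [W x]]]]]]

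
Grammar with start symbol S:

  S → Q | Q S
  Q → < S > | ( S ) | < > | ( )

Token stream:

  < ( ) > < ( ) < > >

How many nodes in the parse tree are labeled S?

5

[S [Q < [S [Q ( )]] >] [S [Q < [S [Q ( )] [S [Q < >]]] >]]]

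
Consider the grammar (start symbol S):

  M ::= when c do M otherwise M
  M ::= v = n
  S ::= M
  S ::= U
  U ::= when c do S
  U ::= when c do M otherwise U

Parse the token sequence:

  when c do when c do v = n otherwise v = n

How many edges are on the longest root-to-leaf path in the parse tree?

[S [U when c do [S [M when c do [M v = n] otherwise [M v = n]]]]]

5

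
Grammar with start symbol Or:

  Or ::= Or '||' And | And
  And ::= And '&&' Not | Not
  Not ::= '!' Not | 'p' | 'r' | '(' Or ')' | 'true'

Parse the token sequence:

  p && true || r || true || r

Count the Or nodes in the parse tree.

4

[Or [Or [Or [Or [And [And [Not p]] && [Not true]]] || [And [Not r]]] || [And [Not true]]] || [And [Not r]]]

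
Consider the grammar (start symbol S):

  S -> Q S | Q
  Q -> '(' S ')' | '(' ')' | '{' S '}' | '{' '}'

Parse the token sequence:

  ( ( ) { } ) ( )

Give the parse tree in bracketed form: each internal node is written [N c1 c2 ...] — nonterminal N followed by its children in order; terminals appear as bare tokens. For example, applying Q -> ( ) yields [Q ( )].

S
Q S
( S ) S
( Q S ) S
( ( ) S ) S
( ( ) Q ) S
( ( ) { } ) S
( ( ) { } ) Q
( ( ) { } ) ( )

[S [Q ( [S [Q ( )] [S [Q { }]]] )] [S [Q ( )]]]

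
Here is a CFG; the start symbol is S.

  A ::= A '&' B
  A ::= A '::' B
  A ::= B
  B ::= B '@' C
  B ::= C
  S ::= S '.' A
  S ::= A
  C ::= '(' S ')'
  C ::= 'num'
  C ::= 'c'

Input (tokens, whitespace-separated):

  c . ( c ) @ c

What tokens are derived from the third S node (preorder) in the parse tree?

[S [S [A [B [C c]]]] . [A [B [B [C ( [S [A [B [C c]]]] )]] @ [C c]]]]

c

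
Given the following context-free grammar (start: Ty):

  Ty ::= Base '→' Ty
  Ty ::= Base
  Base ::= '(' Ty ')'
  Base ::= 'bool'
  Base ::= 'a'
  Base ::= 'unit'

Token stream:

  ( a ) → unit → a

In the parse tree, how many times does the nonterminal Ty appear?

4

[Ty [Base ( [Ty [Base a]] )] → [Ty [Base unit] → [Ty [Base a]]]]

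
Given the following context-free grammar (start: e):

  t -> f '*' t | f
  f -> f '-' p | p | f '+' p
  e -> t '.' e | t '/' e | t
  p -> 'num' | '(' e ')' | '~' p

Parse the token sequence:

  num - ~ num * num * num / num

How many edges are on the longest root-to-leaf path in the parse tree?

[e [t [f [f [p num]] - [p ~ [p num]]] * [t [f [p num]] * [t [f [p num]]]]] / [e [t [f [p num]]]]]

6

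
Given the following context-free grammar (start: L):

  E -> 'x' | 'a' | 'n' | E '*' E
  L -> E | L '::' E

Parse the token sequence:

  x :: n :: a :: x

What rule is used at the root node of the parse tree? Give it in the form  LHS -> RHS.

[L [L [L [L [E x]] :: [E n]] :: [E a]] :: [E x]]

L -> L '::' E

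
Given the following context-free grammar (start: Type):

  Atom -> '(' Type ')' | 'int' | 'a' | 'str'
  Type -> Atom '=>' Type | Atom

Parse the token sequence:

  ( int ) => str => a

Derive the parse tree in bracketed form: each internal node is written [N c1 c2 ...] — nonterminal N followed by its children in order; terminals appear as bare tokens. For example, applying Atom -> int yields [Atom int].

Type
Atom => Type
( Type ) => Type
( Atom ) => Type
( int ) => Type
( int ) => Atom => Type
( int ) => str => Type
( int ) => str => Atom
( int ) => str => a

[Type [Atom ( [Type [Atom int]] )] => [Type [Atom str] => [Type [Atom a]]]]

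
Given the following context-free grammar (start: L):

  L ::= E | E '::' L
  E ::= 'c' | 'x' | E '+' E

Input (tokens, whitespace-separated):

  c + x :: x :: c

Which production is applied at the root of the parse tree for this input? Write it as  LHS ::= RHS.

[L [E [E c] + [E x]] :: [L [E x] :: [L [E c]]]]

L ::= E '::' L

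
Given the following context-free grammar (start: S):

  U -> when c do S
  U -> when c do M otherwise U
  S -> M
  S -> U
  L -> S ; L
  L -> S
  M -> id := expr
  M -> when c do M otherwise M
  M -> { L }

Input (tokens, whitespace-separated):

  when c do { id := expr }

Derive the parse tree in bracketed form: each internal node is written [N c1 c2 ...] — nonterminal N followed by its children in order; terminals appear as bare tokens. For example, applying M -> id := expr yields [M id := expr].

S
U
when c do S
when c do M
when c do { L }
when c do { S }
when c do { M }
when c do { id := expr }

[S [U when c do [S [M { [L [S [M id := expr]]] }]]]]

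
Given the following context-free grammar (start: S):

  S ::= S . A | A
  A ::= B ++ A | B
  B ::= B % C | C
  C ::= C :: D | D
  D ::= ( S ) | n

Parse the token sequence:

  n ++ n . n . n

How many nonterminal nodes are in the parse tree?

19

[S [S [S [A [B [C [D n]]] ++ [A [B [C [D n]]]]]] . [A [B [C [D n]]]]] . [A [B [C [D n]]]]]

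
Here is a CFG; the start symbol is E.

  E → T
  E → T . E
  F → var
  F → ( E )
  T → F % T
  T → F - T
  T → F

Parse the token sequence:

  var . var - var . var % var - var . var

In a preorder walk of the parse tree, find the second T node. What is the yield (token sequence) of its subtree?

var - var

[E [T [F var]] . [E [T [F var] - [T [F var]]] . [E [T [F var] % [T [F var] - [T [F var]]]] . [E [T [F var]]]]]]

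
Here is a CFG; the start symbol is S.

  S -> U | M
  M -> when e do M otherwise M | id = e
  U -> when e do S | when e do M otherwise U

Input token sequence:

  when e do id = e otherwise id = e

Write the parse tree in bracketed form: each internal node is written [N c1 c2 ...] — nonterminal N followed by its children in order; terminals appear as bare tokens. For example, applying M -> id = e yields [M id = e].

[S [M when e do [M id = e] otherwise [M id = e]]]

S
M
when e do M otherwise M
when e do id = e otherwise M
when e do id = e otherwise id = e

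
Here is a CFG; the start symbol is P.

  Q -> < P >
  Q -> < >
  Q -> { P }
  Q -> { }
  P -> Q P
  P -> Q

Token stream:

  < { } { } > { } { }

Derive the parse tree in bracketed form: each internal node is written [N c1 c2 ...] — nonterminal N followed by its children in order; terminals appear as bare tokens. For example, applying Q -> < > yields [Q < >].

[P [Q < [P [Q { }] [P [Q { }]]] >] [P [Q { }] [P [Q { }]]]]

P
Q P
< P > P
< Q P > P
< { } P > P
< { } Q > P
< { } { } > P
< { } { } > Q P
< { } { } > { } P
< { } { } > { } Q
< { } { } > { } { }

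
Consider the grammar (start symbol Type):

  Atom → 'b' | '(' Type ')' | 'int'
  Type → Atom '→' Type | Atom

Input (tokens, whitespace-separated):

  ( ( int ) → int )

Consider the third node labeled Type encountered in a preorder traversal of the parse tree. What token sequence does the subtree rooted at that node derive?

int

[Type [Atom ( [Type [Atom ( [Type [Atom int]] )] → [Type [Atom int]]] )]]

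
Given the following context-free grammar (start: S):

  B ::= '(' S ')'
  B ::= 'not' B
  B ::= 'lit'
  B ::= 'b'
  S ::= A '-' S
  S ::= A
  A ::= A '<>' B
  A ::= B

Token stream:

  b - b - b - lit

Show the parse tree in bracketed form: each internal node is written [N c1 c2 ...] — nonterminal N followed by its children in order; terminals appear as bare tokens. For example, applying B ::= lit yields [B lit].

[S [A [B b]] - [S [A [B b]] - [S [A [B b]] - [S [A [B lit]]]]]]

S
A - S
B - S
b - S
b - A - S
b - B - S
b - b - S
b - b - A - S
b - b - B - S
b - b - b - S
b - b - b - A
b - b - b - B
b - b - b - lit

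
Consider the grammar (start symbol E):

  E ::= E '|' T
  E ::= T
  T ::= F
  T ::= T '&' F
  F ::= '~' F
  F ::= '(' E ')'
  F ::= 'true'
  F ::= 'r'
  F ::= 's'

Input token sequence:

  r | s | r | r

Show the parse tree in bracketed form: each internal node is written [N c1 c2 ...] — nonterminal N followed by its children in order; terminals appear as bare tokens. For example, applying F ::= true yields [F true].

[E [E [E [E [T [F r]]] | [T [F s]]] | [T [F r]]] | [T [F r]]]

E
E | T
E | T | T
E | T | T | T
T | T | T | T
F | T | T | T
r | T | T | T
r | F | T | T
r | s | T | T
r | s | F | T
r | s | r | T
r | s | r | F
r | s | r | r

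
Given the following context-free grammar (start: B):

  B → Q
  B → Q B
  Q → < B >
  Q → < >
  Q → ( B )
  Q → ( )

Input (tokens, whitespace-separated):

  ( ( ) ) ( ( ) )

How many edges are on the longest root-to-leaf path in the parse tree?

5

[B [Q ( [B [Q ( )]] )] [B [Q ( [B [Q ( )]] )]]]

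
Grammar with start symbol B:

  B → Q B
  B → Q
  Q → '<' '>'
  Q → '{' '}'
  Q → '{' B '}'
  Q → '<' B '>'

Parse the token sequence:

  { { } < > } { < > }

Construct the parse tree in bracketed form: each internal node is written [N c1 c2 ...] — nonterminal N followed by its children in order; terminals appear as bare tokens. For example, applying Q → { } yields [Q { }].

[B [Q { [B [Q { }] [B [Q < >]]] }] [B [Q { [B [Q < >]] }]]]

B
Q B
{ B } B
{ Q B } B
{ { } B } B
{ { } Q } B
{ { } < > } B
{ { } < > } Q
{ { } < > } { B }
{ { } < > } { Q }
{ { } < > } { < > }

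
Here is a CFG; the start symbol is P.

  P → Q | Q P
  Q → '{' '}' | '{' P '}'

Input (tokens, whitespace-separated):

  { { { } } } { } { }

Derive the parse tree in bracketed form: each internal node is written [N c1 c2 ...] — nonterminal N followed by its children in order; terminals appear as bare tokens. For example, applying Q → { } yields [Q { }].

[P [Q { [P [Q { [P [Q { }]] }]] }] [P [Q { }] [P [Q { }]]]]

P
Q P
{ P } P
{ Q } P
{ { P } } P
{ { Q } } P
{ { { } } } P
{ { { } } } Q P
{ { { } } } { } P
{ { { } } } { } Q
{ { { } } } { } { }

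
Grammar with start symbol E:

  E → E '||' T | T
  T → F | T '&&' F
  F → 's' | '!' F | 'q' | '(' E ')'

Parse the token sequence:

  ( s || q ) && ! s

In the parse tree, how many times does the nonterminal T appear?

[E [T [T [F ( [E [E [T [F s]]] || [T [F q]]] )]] && [F ! [F s]]]]

4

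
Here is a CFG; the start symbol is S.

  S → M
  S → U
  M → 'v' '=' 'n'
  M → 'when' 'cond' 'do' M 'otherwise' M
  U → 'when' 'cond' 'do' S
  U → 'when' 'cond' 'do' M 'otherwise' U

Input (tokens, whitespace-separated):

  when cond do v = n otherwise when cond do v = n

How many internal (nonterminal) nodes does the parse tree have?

[S [U when cond do [M v = n] otherwise [U when cond do [S [M v = n]]]]]

6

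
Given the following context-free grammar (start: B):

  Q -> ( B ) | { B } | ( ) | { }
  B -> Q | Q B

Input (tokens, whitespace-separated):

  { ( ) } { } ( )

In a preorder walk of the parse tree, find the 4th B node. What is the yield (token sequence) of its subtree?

[B [Q { [B [Q ( )]] }] [B [Q { }] [B [Q ( )]]]]

( )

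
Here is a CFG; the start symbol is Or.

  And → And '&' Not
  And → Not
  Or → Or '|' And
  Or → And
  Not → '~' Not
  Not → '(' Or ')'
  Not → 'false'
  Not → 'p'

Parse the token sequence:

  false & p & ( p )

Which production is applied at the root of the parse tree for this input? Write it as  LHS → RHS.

[Or [And [And [And [Not false]] & [Not p]] & [Not ( [Or [And [Not p]]] )]]]

Or → And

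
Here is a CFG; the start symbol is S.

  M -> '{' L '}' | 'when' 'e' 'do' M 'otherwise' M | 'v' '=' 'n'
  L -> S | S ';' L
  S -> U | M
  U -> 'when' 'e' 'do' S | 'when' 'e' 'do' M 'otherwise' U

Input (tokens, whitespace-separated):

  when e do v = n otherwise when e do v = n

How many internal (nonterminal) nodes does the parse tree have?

[S [U when e do [M v = n] otherwise [U when e do [S [M v = n]]]]]

6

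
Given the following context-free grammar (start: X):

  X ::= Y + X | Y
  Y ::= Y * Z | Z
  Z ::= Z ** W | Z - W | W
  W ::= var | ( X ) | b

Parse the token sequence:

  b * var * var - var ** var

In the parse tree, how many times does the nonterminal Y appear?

3

[X [Y [Y [Y [Z [W b]]] * [Z [W var]]] * [Z [Z [Z [W var]] - [W var]] ** [W var]]]]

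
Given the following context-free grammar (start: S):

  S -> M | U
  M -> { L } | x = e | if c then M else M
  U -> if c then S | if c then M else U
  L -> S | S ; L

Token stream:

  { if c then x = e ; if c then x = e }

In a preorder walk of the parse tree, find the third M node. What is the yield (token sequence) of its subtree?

x = e

[S [M { [L [S [U if c then [S [M x = e]]]] ; [L [S [U if c then [S [M x = e]]]]]] }]]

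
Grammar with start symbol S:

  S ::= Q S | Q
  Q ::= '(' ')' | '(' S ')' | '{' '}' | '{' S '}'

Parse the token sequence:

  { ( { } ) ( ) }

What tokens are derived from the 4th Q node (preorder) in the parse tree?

[S [Q { [S [Q ( [S [Q { }]] )] [S [Q ( )]]] }]]

( )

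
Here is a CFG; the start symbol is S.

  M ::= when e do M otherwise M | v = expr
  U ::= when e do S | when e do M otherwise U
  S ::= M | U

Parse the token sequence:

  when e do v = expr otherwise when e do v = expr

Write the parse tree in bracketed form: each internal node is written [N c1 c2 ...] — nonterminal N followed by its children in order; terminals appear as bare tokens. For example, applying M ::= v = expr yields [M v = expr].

S
U
when e do M otherwise U
when e do v = expr otherwise U
when e do v = expr otherwise when e do S
when e do v = expr otherwise when e do M
when e do v = expr otherwise when e do v = expr

[S [U when e do [M v = expr] otherwise [U when e do [S [M v = expr]]]]]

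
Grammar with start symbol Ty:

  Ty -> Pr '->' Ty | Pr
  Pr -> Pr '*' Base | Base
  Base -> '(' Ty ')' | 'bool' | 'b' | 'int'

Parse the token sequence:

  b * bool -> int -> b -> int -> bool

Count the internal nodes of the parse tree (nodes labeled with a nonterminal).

[Ty [Pr [Pr [Base b]] * [Base bool]] -> [Ty [Pr [Base int]] -> [Ty [Pr [Base b]] -> [Ty [Pr [Base int]] -> [Ty [Pr [Base bool]]]]]]]

17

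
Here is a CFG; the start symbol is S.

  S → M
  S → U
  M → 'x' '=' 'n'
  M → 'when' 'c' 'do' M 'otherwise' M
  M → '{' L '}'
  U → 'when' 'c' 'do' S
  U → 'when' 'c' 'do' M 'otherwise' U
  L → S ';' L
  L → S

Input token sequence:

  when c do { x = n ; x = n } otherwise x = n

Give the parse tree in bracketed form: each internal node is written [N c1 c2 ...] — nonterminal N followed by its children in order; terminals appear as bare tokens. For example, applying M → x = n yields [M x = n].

S
M
when c do M otherwise M
when c do { L } otherwise M
when c do { S ; L } otherwise M
when c do { M ; L } otherwise M
when c do { x = n ; L } otherwise M
when c do { x = n ; S } otherwise M
when c do { x = n ; M } otherwise M
when c do { x = n ; x = n } otherwise M
when c do { x = n ; x = n } otherwise x = n

[S [M when c do [M { [L [S [M x = n]] ; [L [S [M x = n]]]] }] otherwise [M x = n]]]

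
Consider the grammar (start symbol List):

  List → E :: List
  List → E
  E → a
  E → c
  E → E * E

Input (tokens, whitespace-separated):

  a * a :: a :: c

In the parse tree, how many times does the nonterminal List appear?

3

[List [E [E a] * [E a]] :: [List [E a] :: [List [E c]]]]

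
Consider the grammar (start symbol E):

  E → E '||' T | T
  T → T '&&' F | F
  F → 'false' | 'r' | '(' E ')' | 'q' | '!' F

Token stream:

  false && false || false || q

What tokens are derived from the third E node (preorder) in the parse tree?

[E [E [E [T [T [F false]] && [F false]]] || [T [F false]]] || [T [F q]]]

false && false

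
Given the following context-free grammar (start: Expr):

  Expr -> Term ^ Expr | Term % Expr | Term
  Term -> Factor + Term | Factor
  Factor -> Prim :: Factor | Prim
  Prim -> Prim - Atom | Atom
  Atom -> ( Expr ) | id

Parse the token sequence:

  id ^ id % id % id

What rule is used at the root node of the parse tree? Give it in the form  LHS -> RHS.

[Expr [Term [Factor [Prim [Atom id]]]] ^ [Expr [Term [Factor [Prim [Atom id]]]] % [Expr [Term [Factor [Prim [Atom id]]]] % [Expr [Term [Factor [Prim [Atom id]]]]]]]]

Expr -> Term ^ Expr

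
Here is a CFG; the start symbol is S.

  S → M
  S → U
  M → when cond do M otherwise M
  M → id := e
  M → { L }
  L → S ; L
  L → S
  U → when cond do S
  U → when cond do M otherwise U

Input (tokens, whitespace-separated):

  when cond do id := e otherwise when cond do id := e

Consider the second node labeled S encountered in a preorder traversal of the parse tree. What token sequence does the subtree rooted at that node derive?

[S [U when cond do [M id := e] otherwise [U when cond do [S [M id := e]]]]]

id := e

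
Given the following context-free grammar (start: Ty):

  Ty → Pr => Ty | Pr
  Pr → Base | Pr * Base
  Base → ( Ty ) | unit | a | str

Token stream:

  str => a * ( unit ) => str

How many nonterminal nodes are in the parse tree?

[Ty [Pr [Base str]] => [Ty [Pr [Pr [Base a]] * [Base ( [Ty [Pr [Base unit]]] )]] => [Ty [Pr [Base str]]]]]

14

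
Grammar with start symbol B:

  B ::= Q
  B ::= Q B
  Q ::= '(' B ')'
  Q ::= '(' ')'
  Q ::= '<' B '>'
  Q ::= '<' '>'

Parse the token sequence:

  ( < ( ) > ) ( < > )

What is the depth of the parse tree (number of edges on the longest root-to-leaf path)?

6

[B [Q ( [B [Q < [B [Q ( )]] >]] )] [B [Q ( [B [Q < >]] )]]]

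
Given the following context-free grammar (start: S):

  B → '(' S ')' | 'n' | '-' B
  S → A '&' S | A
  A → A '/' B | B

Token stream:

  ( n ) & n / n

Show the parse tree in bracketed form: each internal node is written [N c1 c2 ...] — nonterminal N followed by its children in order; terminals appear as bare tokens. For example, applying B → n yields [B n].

S
A & S
B & S
( S ) & S
( A ) & S
( B ) & S
( n ) & S
( n ) & A
( n ) & A / B
( n ) & B / B
( n ) & n / B
( n ) & n / n

[S [A [B ( [S [A [B n]]] )]] & [S [A [A [B n]] / [B n]]]]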